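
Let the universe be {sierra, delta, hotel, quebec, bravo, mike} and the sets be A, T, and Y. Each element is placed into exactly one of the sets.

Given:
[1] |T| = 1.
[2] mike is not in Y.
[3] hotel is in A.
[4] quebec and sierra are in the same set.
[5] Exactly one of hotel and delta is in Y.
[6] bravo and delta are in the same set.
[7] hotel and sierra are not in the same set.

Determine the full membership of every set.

A = {hotel}; T = {mike}; Y = {bravo, delta, quebec, sierra}

From (2): mike ∉ Y.
From (3): hotel ∈ A.
(5) (exactly one): delta ∈ Y.
(6): bravo matches delta: bravo ∉ A.
(6): bravo matches delta: bravo ∉ T.
(6): bravo matches delta: bravo ∈ Y.
(7): sierra ∉ A.
(4): quebec matches sierra: quebec ∉ A.
Suppose sierra ∈ T: no assignment then satisfies all the clues, so sierra ∉ T.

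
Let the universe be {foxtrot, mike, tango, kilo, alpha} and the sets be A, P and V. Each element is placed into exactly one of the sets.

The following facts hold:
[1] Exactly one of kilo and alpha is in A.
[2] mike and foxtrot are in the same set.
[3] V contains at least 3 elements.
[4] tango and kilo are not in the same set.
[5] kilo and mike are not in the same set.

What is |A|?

1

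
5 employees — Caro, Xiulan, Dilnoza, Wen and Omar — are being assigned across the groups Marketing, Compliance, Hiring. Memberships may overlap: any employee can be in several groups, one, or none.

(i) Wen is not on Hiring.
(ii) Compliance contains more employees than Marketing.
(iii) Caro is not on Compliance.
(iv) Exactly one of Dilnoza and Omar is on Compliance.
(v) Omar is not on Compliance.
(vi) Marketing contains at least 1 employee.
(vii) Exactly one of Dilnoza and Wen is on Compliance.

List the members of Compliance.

From (i): Wen ∉ Hiring.
From (iii): Caro ∉ Compliance.
From (v): Omar ∉ Compliance.
(iv) (exactly one): Dilnoza ∈ Compliance.
(vii) (exactly one): Wen ∉ Compliance.
Suppose Xiulan ∉ Compliance: no assignment then satisfies all the clues, so Xiulan ∈ Compliance.

Compliance = {Dilnoza, Xiulan}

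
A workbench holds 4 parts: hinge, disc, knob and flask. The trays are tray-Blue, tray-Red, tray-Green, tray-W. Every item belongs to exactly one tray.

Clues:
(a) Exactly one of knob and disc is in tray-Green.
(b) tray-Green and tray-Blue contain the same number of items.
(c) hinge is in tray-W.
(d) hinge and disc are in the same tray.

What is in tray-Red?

From (c): hinge ∈ tray-W.
(d): disc matches hinge: disc ∉ tray-Blue.
(d): disc matches hinge: disc ∉ tray-Red.
(d): disc matches hinge: disc ∉ tray-Green.
(d): disc matches hinge: disc ∈ tray-W.
(a) (exactly one): knob ∈ tray-Green.
Suppose flask ∈ tray-Red: no assignment then satisfies all the clues, so flask ∉ tray-Red.

tray-Red = {}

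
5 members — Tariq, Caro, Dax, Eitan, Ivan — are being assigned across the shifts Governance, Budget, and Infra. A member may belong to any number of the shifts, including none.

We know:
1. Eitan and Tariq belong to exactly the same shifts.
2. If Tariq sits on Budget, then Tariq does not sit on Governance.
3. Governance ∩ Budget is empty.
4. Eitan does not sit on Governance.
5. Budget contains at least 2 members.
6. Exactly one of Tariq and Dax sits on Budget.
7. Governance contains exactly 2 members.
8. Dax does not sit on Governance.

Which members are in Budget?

Budget = {Eitan, Tariq}

From (4): Eitan ∉ Governance.
From (8): Dax ∉ Governance.
(1): Tariq matches Eitan: Tariq ∉ Governance.
(7): only 2 candidates remain for Governance, so all are in.
(3) (disjoint): Caro ∉ Budget.
(3) (disjoint): Ivan ∉ Budget.
Suppose Tariq ∉ Budget: no assignment then satisfies all the clues, so Tariq ∈ Budget.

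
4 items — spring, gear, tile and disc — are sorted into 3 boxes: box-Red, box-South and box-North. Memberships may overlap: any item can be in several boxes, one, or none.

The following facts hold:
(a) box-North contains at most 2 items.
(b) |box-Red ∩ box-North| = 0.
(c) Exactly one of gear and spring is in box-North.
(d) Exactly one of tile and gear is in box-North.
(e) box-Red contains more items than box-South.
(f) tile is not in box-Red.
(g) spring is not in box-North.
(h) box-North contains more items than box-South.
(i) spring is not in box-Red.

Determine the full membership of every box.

box-Red = {disc}; box-South = {}; box-North = {gear}

From (f): tile ∉ box-Red.
From (g): spring ∉ box-North.
From (i): spring ∉ box-Red.
(c) (exactly one): gear ∈ box-North.
(d) (exactly one): tile ∉ box-North.
Suppose spring ∈ box-South: no assignment then satisfies all the clues, so spring ∉ box-South.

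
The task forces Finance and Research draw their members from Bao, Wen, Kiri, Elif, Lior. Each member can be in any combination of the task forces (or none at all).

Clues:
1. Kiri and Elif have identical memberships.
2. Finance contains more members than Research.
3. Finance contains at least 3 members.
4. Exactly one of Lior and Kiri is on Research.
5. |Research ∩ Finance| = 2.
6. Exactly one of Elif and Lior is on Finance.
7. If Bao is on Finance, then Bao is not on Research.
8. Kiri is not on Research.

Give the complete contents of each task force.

Finance = {Bao, Lior, Wen}; Research = {Lior, Wen}

From (8): Kiri ∉ Research.
(1): Elif matches Kiri: Elif ∉ Research.
(4) (exactly one): Lior ∈ Research.
Suppose Bao ∉ Finance: no assignment then satisfies all the clues, so Bao ∈ Finance.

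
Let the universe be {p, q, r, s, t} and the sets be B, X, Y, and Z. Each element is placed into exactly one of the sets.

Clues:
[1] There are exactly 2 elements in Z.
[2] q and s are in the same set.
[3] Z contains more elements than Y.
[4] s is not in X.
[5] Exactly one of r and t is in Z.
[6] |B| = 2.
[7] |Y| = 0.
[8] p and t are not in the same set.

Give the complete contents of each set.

B = {q, s}; X = {t}; Y = {}; Z = {p, r}

From (4): s ∉ X.
(2): q matches s: q ∉ X.
(7): Y already has 0, so the rest are out.
Suppose p ∈ B: no assignment then satisfies all the clues, so p ∉ B.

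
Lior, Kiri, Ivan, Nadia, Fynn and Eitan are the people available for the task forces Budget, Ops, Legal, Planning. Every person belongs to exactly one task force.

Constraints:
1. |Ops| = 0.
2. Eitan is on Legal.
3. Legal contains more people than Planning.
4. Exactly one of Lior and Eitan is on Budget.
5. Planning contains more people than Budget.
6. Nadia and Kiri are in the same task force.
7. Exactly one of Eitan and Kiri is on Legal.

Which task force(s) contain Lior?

From (2): Eitan ∈ Legal.
(1): Ops already has 0, so the rest are out.
(4) (exactly one): Lior ∈ Budget.
(7) (exactly one): Kiri ∉ Legal.
(6): Nadia matches Kiri: Nadia ∉ Legal.

Lior: Budget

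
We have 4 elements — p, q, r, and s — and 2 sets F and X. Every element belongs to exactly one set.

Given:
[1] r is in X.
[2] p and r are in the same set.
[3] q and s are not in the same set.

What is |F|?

1

From (1): r ∈ X.
(2): p matches r: p ∉ F.
(2): p matches r: p ∈ X.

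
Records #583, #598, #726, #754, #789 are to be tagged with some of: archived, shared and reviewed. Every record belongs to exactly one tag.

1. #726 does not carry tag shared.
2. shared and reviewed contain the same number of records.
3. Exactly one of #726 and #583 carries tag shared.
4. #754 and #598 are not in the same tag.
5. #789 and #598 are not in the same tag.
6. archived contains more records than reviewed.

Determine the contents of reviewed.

reviewed = {#598}

From (1): #726 ∉ shared.
(3) (exactly one): #583 ∈ shared.
Suppose #598 ∉ reviewed: no assignment then satisfies all the clues, so #598 ∈ reviewed.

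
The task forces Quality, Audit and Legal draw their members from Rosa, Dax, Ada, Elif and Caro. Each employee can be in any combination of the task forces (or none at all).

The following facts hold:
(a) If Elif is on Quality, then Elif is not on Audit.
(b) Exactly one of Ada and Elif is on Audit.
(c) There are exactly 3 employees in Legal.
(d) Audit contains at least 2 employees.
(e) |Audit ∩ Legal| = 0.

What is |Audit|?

2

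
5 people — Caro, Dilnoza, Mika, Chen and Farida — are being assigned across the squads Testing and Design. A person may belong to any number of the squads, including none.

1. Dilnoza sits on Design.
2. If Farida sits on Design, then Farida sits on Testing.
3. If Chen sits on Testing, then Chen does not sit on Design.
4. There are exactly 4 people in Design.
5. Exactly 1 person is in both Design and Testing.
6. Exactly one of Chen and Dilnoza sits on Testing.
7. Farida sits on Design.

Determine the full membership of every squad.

Testing = {Chen, Farida}; Design = {Caro, Dilnoza, Farida, Mika}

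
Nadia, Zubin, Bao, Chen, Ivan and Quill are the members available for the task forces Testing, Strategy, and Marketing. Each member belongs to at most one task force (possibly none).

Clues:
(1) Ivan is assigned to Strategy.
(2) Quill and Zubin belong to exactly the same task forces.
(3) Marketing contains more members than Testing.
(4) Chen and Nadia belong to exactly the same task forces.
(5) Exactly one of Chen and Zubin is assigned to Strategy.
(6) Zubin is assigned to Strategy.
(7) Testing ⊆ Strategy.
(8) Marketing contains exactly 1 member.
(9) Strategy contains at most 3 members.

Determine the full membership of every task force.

Testing = {}; Strategy = {Ivan, Quill, Zubin}; Marketing = {Bao}

From (1): Ivan ∈ Strategy.
From (6): Zubin ∈ Strategy.
(2): Quill matches Zubin: Quill ∉ Testing.
(2): Quill matches Zubin: Quill ∈ Strategy.
(5) (exactly one): Chen ∉ Strategy.
(7) contrapositive: Chen ∉ Testing.
(9): Strategy already has 3, so the rest are out.
(4): Nadia matches Chen: Nadia ∉ Testing.
(7) contrapositive: Bao ∉ Testing.
Suppose Nadia ∈ Marketing: no assignment then satisfies all the clues, so Nadia ∉ Marketing.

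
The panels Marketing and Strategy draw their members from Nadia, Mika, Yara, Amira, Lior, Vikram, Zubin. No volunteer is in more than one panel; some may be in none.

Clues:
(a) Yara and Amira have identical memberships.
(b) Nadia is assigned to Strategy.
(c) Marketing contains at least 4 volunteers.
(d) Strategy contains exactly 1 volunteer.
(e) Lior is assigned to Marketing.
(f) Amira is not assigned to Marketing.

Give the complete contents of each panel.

From (b): Nadia ∈ Strategy.
From (e): Lior ∈ Marketing.
From (f): Amira ∉ Marketing.
(a): Yara matches Amira: Yara ∉ Marketing.
(c): only 4 candidates remain for Marketing, so all are in.
(d): Strategy already has 1, so the rest are out.

Marketing = {Lior, Mika, Vikram, Zubin}; Strategy = {Nadia}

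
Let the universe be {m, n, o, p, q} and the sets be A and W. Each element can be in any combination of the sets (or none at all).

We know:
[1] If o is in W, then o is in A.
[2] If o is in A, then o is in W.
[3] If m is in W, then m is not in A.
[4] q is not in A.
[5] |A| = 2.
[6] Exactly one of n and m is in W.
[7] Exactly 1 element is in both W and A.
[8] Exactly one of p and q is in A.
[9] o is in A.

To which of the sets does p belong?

p: A

From (4): q ∉ A.
From (9): o ∈ A.
(2): o ∈ W.
(8) (exactly one): p ∈ A.
(5): A already has 2, so the rest are out.
Suppose p ∈ W: no assignment then satisfies all the clues, so p ∉ W.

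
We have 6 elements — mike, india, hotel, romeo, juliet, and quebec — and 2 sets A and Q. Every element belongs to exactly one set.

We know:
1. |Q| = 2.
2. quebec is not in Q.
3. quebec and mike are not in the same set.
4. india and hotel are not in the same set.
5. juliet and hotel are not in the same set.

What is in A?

A = {india, juliet, quebec, romeo}

From (2): quebec ∉ Q.
Only one set left: quebec ∈ A.
(3): mike ∉ A.
Only one set left: mike ∈ Q.
Suppose india ∉ A: no assignment then satisfies all the clues, so india ∈ A.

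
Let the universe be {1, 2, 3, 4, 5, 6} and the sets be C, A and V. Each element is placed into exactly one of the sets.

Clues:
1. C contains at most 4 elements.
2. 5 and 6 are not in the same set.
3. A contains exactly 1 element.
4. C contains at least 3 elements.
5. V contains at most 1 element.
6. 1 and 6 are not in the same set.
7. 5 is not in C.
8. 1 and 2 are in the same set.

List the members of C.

C = {1, 2, 3, 4}

From (7): 5 ∉ C.
Suppose 1 ∉ C: no assignment then satisfies all the clues, so 1 ∈ C.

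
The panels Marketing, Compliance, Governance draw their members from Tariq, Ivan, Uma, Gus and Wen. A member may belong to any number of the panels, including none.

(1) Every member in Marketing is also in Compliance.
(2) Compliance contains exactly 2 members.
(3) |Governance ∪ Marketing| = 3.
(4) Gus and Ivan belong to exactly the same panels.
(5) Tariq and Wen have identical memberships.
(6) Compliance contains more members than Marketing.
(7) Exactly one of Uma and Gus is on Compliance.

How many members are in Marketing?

0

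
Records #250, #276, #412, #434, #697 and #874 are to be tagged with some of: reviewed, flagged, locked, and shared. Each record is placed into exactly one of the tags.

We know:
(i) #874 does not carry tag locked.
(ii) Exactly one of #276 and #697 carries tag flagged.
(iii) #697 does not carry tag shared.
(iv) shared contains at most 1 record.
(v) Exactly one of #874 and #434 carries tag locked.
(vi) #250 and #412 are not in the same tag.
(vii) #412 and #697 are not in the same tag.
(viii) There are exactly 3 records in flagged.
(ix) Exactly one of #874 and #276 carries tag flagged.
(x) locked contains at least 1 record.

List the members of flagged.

flagged = {#250, #697, #874}

From (i): #874 ∉ locked.
From (iii): #697 ∉ shared.
(v) (exactly one): #434 ∈ locked.
Suppose #250 ∉ flagged: no assignment then satisfies all the clues, so #250 ∈ flagged.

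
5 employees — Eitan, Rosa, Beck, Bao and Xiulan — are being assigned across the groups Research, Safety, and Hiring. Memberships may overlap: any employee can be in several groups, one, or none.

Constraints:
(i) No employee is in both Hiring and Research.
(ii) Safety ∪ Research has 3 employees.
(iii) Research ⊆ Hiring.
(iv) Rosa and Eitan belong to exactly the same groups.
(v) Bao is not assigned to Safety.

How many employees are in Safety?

3

From (v): Bao ∉ Safety.
Suppose Eitan ∈ Research: no assignment then satisfies all the clues, so Eitan ∉ Research.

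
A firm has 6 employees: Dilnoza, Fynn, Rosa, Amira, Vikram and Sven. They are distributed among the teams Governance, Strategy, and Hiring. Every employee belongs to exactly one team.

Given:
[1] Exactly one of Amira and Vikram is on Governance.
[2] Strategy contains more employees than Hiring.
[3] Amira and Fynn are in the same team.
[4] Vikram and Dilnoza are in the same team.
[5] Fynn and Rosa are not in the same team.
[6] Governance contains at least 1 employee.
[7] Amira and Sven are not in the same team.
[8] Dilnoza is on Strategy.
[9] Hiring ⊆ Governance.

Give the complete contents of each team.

From (8): Dilnoza ∈ Strategy.
(4): Vikram matches Dilnoza: Vikram ∉ Governance.
(4): Vikram matches Dilnoza: Vikram ∈ Strategy.
(1) (exactly one): Amira ∈ Governance.
(3): Fynn matches Amira: Fynn ∈ Governance.
(5): Rosa ∉ Governance.
(7): Sven ∉ Governance.
(9) contrapositive: Rosa ∉ Hiring.
(9) contrapositive: Sven ∉ Hiring.
Only one team left: Rosa ∈ Strategy.
Only one team left: Sven ∈ Strategy.

Governance = {Amira, Fynn}; Strategy = {Dilnoza, Rosa, Sven, Vikram}; Hiring = {}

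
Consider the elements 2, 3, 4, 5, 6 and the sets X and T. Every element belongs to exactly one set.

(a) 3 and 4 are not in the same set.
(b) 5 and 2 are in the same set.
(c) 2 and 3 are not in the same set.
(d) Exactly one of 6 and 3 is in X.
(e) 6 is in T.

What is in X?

X = {3}

From (e): 6 ∈ T.
(d) (exactly one): 3 ∈ X.
(a): 4 ∉ X.
(c): 2 ∉ X.
Only one set left: 2 ∈ T.
Only one set left: 4 ∈ T.
(b): 5 matches 2: 5 ∉ X.
(b): 5 matches 2: 5 ∈ T.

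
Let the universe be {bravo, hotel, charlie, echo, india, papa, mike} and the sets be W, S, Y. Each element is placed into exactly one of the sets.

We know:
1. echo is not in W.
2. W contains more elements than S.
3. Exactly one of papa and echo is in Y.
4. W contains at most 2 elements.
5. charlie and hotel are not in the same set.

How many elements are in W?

2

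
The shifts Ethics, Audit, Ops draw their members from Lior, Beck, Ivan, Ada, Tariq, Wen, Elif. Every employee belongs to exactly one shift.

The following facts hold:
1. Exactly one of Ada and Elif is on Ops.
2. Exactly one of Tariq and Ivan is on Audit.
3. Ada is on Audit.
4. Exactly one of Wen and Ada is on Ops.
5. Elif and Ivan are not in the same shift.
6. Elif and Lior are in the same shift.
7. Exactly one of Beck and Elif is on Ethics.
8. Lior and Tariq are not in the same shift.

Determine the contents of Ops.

Ops = {Elif, Lior, Wen}

From (3): Ada ∈ Audit.
(1) (exactly one): Elif ∈ Ops.
(4) (exactly one): Wen ∈ Ops.
(5): Ivan ∉ Ops.
(6): Lior matches Elif: Lior ∉ Ethics.
(6): Lior matches Elif: Lior ∉ Audit.
(6): Lior matches Elif: Lior ∈ Ops.
(7) (exactly one): Beck ∈ Ethics.
(8): Tariq ∉ Ops.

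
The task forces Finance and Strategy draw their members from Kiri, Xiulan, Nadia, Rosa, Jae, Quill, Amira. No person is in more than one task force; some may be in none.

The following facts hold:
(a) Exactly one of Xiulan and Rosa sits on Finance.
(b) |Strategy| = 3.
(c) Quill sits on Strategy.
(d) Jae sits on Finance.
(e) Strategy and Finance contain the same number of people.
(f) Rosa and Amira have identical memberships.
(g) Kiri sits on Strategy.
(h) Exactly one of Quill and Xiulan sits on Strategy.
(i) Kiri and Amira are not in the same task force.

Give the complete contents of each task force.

Finance = {Amira, Jae, Rosa}; Strategy = {Kiri, Nadia, Quill}

From (c): Quill ∈ Strategy.
From (d): Jae ∈ Finance.
From (g): Kiri ∈ Strategy.
(h) (exactly one): Xiulan ∉ Strategy.
(i): Amira ∉ Strategy.
(f): Rosa matches Amira: Rosa ∉ Strategy.
(b): only 3 candidates remain for Strategy, so all are in.
Suppose Xiulan ∈ Finance: no assignment then satisfies all the clues, so Xiulan ∉ Finance.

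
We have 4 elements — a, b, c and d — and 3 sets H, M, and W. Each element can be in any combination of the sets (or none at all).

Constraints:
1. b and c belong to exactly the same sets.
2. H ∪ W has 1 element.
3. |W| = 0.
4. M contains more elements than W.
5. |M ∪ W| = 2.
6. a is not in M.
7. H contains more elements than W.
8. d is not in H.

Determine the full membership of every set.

From (6): a ∉ M.
From (8): d ∉ H.
(3): W already has 0, so the rest are out.
Suppose a ∉ H: no assignment then satisfies all the clues, so a ∈ H.

H = {a}; M = {b, c}; W = {}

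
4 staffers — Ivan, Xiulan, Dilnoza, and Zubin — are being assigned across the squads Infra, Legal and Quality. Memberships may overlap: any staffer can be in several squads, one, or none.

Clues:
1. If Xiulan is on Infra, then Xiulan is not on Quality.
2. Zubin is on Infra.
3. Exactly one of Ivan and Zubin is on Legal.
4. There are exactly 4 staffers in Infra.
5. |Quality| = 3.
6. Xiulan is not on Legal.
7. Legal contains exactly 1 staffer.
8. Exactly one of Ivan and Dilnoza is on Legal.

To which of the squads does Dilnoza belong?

Dilnoza: Infra, Quality

From (2): Zubin ∈ Infra.
From (6): Xiulan ∉ Legal.
(4): only 4 candidates remain for Infra, so all are in.
(1): Xiulan ∉ Quality.
(5): only 3 candidates remain for Quality, so all are in.
Suppose Dilnoza ∈ Legal: no assignment then satisfies all the clues, so Dilnoza ∉ Legal.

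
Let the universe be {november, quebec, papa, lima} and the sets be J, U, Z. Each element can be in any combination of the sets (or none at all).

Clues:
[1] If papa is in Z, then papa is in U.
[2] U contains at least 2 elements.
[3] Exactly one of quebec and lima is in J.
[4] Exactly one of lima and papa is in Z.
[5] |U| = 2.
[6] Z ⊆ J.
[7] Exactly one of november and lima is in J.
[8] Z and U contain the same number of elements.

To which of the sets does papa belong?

papa: J, U, Z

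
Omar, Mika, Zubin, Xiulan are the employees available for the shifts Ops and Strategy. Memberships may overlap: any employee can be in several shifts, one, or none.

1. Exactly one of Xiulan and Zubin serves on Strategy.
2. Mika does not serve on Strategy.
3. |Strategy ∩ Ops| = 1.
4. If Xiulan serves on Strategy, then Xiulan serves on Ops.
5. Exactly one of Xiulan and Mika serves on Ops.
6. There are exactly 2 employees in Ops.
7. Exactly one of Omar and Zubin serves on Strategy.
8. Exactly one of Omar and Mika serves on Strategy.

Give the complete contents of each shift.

Ops = {Xiulan, Zubin}; Strategy = {Omar, Xiulan}

From (2): Mika ∉ Strategy.
(8) (exactly one): Omar ∈ Strategy.
(7) (exactly one): Zubin ∉ Strategy.
(1) (exactly one): Xiulan ∈ Strategy.
(4): Xiulan ∈ Ops.
(5) (exactly one): Mika ∉ Ops.
Suppose Omar ∈ Ops: no assignment then satisfies all the clues, so Omar ∉ Ops.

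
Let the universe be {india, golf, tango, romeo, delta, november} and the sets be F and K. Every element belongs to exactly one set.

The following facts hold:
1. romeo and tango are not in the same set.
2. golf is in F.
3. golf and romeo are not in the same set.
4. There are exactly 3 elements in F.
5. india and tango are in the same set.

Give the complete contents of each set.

F = {golf, india, tango}; K = {delta, november, romeo}

From (2): golf ∈ F.
(3): romeo ∉ F.
Only one set left: romeo ∈ K.
(1): tango ∉ K.
(5): india matches tango: india ∉ K.
Only one set left: india ∈ F.
Only one set left: tango ∈ F.
(4): F already has 3, so the rest are out.
Only one set left: delta ∈ K.
Only one set left: november ∈ K.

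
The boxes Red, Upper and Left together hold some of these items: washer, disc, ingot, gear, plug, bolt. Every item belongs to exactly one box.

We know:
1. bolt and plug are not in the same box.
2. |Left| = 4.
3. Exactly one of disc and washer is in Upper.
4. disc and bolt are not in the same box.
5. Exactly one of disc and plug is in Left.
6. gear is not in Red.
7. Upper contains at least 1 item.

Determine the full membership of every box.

Red = {bolt}; Upper = {disc}; Left = {gear, ingot, plug, washer}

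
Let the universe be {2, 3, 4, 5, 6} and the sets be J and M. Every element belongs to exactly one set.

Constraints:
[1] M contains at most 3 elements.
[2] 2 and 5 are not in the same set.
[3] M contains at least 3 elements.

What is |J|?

2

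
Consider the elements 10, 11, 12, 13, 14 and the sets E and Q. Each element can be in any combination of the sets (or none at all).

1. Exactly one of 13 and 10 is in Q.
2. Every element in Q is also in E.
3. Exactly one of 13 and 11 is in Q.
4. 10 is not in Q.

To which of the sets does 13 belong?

13: E, Q

From (4): 10 ∉ Q.
(1) (exactly one): 13 ∈ Q.
(2) with 13 ∈ Q: 13 ∈ E.
(3) (exactly one): 11 ∉ Q.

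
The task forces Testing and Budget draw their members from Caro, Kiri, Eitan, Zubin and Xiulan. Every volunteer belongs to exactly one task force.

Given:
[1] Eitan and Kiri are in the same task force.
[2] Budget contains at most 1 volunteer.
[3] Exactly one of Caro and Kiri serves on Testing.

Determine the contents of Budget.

Budget = {Caro}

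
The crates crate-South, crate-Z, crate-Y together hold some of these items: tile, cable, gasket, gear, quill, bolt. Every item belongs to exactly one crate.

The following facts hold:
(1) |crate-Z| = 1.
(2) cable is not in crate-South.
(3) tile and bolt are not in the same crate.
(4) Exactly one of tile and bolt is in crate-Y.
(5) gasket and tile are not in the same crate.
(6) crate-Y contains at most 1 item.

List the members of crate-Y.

From (2): cable ∉ crate-South.
Suppose tile ∉ crate-Y: no assignment then satisfies all the clues, so tile ∈ crate-Y.

crate-Y = {tile}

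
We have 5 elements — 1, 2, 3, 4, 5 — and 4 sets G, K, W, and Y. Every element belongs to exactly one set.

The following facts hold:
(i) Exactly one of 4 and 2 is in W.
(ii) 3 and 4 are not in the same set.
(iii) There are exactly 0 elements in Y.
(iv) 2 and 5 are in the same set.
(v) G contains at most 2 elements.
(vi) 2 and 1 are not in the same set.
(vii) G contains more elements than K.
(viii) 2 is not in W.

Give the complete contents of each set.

G = {2, 5}; K = {3}; W = {1, 4}; Y = {}

From (viii): 2 ∉ W.
(i) (exactly one): 4 ∈ W.
(ii): 3 ∉ W.
(iii): Y already has 0, so the rest are out.
(iv): 5 matches 2: 5 ∉ W.
Suppose 1 ∈ G: no assignment then satisfies all the clues, so 1 ∉ G.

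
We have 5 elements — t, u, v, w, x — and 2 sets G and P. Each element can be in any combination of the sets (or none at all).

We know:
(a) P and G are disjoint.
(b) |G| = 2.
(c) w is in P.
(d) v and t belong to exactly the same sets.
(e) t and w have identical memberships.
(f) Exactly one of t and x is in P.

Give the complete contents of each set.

From (c): w ∈ P.
(a) (disjoint): w ∉ G.
(e): t matches w: t ∉ G.
(e): t matches w: t ∈ P.
(f) (exactly one): x ∉ P.
(d): v matches t: v ∉ G.
(d): v matches t: v ∈ P.
(b): only 2 candidates remain for G, so all are in.
(a) (disjoint): u ∉ P.

G = {u, x}; P = {t, v, w}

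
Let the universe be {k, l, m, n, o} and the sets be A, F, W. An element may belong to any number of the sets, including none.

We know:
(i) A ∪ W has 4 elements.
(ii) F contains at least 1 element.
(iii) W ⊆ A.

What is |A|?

4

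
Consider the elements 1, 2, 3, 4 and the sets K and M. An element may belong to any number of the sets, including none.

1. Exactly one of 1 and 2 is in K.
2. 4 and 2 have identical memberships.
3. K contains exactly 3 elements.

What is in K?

K = {2, 3, 4}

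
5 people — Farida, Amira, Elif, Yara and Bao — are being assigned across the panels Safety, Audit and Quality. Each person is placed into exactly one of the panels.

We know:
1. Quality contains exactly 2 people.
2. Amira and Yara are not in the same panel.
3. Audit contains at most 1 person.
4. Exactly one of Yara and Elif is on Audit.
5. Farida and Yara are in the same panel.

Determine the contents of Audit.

Audit = {Elif}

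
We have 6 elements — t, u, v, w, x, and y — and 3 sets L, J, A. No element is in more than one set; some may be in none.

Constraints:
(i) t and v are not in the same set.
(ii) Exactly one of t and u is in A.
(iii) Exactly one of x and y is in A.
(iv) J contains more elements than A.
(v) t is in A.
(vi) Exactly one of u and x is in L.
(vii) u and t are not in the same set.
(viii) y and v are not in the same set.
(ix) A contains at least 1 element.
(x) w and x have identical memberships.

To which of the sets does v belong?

v: J

From (v): t ∈ A.
(i): v ∉ A.
(ii) (exactly one): u ∉ A.
Suppose v ∈ L: no assignment then satisfies all the clues, so v ∉ L.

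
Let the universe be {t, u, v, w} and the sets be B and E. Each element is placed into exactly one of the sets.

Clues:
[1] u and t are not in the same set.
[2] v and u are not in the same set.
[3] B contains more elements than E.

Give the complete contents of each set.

B = {t, v, w}; E = {u}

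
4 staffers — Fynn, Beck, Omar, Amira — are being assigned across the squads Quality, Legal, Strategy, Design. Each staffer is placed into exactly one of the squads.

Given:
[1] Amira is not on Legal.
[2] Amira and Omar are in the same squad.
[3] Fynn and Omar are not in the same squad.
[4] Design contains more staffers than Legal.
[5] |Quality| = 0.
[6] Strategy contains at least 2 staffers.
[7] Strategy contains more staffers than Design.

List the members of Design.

Design = {Fynn}

From (1): Amira ∉ Legal.
(2): Omar matches Amira: Omar ∉ Legal.
(5): Quality already has 0, so the rest are out.
Suppose Fynn ∉ Design: no assignment then satisfies all the clues, so Fynn ∈ Design.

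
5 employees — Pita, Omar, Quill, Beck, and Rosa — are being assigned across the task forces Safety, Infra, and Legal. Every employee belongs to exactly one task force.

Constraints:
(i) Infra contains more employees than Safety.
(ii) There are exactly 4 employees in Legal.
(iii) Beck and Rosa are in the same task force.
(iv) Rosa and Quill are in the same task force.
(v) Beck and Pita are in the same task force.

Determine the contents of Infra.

Infra = {Omar}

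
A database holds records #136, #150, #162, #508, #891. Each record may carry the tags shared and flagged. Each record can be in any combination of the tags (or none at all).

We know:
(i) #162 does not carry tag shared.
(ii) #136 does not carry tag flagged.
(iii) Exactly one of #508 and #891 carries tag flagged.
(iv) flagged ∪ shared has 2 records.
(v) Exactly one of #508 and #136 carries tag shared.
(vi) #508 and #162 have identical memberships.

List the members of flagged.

flagged = {#891}

From (i): #162 ∉ shared.
From (ii): #136 ∉ flagged.
(vi): #508 matches #162: #508 ∉ shared.
(v) (exactly one): #136 ∈ shared.
Suppose #150 ∈ flagged: no assignment then satisfies all the clues, so #150 ∉ flagged.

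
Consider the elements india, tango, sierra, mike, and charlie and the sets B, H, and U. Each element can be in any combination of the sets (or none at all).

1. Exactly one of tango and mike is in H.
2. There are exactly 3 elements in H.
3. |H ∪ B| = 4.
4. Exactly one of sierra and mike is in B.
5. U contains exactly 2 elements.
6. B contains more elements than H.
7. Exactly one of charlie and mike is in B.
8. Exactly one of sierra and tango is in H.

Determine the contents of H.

H = {charlie, india, tango}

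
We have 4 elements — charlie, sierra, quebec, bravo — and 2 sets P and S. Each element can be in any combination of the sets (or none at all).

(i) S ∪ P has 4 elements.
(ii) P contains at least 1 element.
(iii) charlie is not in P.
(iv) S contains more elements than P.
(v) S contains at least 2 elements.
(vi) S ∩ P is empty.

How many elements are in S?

3

From (iii): charlie ∉ P.
Suppose charlie ∉ S: no assignment then satisfies all the clues, so charlie ∈ S.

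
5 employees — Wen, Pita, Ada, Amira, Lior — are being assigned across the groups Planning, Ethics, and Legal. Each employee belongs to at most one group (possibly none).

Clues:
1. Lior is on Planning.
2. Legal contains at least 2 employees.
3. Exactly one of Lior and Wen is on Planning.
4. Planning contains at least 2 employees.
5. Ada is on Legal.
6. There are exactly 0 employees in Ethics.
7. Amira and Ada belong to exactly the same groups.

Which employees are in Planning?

From (1): Lior ∈ Planning.
From (5): Ada ∈ Legal.
(3) (exactly one): Wen ∉ Planning.
(6): Ethics already has 0, so the rest are out.
(7): Amira matches Ada: Amira ∉ Planning.
(7): Amira matches Ada: Amira ∈ Legal.
(4): only 2 candidates remain for Planning, so all are in.

Planning = {Lior, Pita}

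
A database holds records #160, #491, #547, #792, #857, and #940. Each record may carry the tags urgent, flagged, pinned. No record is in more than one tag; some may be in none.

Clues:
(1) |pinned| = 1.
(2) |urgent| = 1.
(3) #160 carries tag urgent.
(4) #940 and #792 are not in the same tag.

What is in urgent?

urgent = {#160}

From (3): #160 ∈ urgent.
(2): urgent already has 1, so the rest are out.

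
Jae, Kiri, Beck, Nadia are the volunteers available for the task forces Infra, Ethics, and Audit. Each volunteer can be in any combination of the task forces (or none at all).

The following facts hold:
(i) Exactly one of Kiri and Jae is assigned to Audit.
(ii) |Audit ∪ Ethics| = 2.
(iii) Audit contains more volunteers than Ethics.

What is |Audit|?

2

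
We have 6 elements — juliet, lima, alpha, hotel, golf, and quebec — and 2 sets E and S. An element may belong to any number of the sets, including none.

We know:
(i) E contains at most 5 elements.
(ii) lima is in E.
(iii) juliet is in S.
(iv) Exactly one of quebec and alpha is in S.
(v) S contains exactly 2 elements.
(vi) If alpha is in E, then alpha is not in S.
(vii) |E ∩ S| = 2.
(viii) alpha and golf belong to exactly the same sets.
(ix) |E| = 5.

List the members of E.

E = {alpha, golf, juliet, lima, quebec}

From (ii): lima ∈ E.
From (iii): juliet ∈ S.
Suppose juliet ∉ E: no assignment then satisfies all the clues, so juliet ∈ E.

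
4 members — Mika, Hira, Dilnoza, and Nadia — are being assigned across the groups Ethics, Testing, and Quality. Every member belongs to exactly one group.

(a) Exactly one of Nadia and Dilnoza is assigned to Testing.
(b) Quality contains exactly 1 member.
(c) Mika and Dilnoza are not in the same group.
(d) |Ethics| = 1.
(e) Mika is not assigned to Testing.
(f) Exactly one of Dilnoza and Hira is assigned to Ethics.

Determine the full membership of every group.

From (e): Mika ∉ Testing.
Suppose Mika ∈ Ethics: no assignment then satisfies all the clues, so Mika ∉ Ethics.

Ethics = {Dilnoza}; Testing = {Hira, Nadia}; Quality = {Mika}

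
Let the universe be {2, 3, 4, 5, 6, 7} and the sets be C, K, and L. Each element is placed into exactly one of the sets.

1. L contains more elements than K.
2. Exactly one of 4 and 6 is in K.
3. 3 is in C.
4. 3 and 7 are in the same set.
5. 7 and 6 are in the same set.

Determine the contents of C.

C = {3, 6, 7}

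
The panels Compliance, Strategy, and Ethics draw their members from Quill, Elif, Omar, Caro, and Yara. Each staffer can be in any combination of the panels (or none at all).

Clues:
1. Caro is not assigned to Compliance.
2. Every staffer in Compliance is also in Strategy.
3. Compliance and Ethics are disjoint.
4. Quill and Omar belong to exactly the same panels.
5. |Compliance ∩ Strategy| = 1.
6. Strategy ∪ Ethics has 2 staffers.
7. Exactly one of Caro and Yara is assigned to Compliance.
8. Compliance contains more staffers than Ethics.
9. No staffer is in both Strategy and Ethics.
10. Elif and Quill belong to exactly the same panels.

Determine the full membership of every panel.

Compliance = {Yara}; Strategy = {Caro, Yara}; Ethics = {}

From (1): Caro ∉ Compliance.
(7) (exactly one): Yara ∈ Compliance.
(2) with Yara ∈ Compliance: Yara ∈ Strategy.
(3) (disjoint): Yara ∉ Ethics.
Suppose Quill ∈ Compliance: no assignment then satisfies all the clues, so Quill ∉ Compliance.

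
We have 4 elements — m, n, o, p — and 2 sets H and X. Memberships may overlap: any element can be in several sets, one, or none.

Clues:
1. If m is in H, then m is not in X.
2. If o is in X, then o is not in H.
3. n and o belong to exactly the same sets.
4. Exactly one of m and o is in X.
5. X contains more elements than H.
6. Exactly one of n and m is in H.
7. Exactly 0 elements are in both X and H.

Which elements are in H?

H = {m}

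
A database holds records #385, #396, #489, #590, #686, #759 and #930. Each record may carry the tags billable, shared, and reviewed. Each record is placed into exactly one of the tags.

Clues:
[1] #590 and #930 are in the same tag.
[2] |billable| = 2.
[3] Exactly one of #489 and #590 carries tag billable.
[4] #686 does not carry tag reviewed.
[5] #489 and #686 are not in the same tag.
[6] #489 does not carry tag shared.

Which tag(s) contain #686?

From (4): #686 ∉ reviewed.
From (6): #489 ∉ shared.
Suppose #686 ∈ billable: no assignment then satisfies all the clues, so #686 ∉ billable.

#686: shared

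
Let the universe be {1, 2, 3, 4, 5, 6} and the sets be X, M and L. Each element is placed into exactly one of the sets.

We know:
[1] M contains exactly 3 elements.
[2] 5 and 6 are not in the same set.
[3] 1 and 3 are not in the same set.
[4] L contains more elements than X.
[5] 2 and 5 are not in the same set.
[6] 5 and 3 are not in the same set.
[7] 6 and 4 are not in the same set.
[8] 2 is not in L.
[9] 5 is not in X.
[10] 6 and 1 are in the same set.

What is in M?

M = {1, 2, 6}

From (8): 2 ∉ L.
From (9): 5 ∉ X.
Suppose 1 ∉ M: no assignment then satisfies all the clues, so 1 ∈ M.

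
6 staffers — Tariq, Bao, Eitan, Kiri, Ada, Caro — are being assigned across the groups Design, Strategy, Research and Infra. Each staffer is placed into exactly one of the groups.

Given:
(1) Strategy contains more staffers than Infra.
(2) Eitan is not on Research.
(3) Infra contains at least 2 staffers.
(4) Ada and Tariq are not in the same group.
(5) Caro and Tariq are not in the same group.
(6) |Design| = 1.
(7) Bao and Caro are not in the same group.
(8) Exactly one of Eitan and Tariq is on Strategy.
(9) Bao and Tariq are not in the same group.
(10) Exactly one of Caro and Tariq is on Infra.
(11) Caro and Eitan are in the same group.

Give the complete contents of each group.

From (2): Eitan ∉ Research.
(11): Caro matches Eitan: Caro ∉ Research.
Suppose Tariq ∈ Design: no assignment then satisfies all the clues, so Tariq ∉ Design.

Design = {Bao}; Strategy = {Ada, Caro, Eitan}; Research = {}; Infra = {Kiri, Tariq}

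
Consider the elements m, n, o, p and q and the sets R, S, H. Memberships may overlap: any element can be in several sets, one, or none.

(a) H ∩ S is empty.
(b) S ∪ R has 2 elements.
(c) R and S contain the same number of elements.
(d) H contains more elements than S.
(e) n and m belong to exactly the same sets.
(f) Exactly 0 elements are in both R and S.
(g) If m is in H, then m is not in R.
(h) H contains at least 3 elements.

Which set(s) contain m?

m: H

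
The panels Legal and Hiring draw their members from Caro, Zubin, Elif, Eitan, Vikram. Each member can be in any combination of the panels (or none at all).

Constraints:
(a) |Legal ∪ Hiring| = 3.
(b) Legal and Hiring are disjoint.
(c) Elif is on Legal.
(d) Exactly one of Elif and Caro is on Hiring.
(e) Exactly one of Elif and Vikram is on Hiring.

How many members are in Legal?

1

From (c): Elif ∈ Legal.
(b) (disjoint): Elif ∉ Hiring.
(d) (exactly one): Caro ∈ Hiring.
(e) (exactly one): Vikram ∈ Hiring.
(b) (disjoint): Caro ∉ Legal.
(b) (disjoint): Vikram ∉ Legal.
Suppose Zubin ∈ Legal: no assignment then satisfies all the clues, so Zubin ∉ Legal.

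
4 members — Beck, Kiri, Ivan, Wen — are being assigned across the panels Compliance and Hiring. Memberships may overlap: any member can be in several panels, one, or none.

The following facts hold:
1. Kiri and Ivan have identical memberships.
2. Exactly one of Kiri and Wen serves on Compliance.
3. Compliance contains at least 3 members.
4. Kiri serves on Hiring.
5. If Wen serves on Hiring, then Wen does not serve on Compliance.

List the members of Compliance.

Compliance = {Beck, Ivan, Kiri}

From (4): Kiri ∈ Hiring.
(1): Ivan matches Kiri: Ivan ∈ Hiring.
Suppose Beck ∉ Compliance: no assignment then satisfies all the clues, so Beck ∈ Compliance.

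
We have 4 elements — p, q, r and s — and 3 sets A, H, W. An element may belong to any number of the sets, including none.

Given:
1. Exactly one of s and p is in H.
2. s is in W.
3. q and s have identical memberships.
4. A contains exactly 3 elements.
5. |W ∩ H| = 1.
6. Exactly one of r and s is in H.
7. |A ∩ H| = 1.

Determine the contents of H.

From (2): s ∈ W.
(3): q matches s: q ∈ W.
Suppose p ∉ H: no assignment then satisfies all the clues, so p ∈ H.

H = {p, r}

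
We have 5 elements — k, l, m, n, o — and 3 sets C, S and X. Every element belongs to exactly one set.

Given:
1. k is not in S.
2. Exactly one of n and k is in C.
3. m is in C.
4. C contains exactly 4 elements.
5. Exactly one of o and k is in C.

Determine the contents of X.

X = {k}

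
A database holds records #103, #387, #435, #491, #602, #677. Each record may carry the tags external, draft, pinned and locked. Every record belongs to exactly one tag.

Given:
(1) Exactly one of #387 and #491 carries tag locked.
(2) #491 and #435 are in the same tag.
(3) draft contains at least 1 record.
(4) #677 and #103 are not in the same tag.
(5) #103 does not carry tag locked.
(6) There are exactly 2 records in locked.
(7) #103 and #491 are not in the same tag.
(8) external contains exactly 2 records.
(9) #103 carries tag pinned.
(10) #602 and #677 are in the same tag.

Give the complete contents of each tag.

external = {#602, #677}; draft = {#387}; pinned = {#103}; locked = {#435, #491}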